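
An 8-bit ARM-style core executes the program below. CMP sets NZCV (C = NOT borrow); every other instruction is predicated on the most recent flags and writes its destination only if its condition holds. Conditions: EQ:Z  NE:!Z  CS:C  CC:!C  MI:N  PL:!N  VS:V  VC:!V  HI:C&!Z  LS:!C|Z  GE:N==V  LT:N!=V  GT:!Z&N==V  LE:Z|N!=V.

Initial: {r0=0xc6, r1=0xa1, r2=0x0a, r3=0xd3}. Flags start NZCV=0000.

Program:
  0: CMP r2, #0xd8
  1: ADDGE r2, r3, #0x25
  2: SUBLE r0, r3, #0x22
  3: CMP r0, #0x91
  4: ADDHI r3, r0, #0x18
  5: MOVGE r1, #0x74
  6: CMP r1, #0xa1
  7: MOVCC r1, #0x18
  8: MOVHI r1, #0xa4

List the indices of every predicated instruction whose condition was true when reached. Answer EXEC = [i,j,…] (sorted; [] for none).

0: ✓ CMP  NZCV=0000
1: ✓ ADDGE  r2←0xf8
2: · SUBLE
3: ✓ CMP  NZCV=0010
4: ✓ ADDHI  r3←0xde
5: ✓ MOVGE  r1←0x74
6: ✓ CMP  NZCV=1001
7: ✓ MOVCC  r1←0x18
8: · MOVHI

EXEC = [1,4,5,7]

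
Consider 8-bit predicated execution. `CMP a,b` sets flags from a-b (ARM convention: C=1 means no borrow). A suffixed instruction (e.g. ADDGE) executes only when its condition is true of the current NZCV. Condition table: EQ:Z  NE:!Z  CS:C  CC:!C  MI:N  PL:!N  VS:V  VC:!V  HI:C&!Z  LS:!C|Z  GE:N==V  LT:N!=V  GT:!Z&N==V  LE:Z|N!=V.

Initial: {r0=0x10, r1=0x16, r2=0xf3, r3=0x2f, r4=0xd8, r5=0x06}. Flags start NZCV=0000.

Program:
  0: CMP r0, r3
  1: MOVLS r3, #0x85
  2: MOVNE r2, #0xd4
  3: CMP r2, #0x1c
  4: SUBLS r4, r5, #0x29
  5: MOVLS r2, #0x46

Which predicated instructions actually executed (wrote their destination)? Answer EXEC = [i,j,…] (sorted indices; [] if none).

0: ✓ CMP  NZCV=1000
1: ✓ MOVLS  r3←0x85
2: ✓ MOVNE  r2←0xd4
3: ✓ CMP  NZCV=1010
4: · SUBLS
5: · MOVLS

EXEC = [1,2]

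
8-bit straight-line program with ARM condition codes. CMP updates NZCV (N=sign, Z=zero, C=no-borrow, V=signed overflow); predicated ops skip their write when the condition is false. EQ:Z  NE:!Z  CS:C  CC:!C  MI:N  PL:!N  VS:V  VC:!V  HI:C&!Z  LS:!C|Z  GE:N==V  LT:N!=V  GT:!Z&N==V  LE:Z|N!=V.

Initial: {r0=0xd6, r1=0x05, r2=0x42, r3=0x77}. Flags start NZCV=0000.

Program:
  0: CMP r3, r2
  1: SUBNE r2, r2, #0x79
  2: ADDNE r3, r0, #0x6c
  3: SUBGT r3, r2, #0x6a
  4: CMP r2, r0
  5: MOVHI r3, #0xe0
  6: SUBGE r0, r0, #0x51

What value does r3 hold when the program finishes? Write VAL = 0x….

VAL = 0x5f

0: ✓ CMP  NZCV=0010
1: ✓ SUBNE  r2←0xc9
2: ✓ ADDNE  r3←0x42
3: ✓ SUBGT  r3←0x5f
4: ✓ CMP  NZCV=1000
5: · MOVHI
6: · SUBGE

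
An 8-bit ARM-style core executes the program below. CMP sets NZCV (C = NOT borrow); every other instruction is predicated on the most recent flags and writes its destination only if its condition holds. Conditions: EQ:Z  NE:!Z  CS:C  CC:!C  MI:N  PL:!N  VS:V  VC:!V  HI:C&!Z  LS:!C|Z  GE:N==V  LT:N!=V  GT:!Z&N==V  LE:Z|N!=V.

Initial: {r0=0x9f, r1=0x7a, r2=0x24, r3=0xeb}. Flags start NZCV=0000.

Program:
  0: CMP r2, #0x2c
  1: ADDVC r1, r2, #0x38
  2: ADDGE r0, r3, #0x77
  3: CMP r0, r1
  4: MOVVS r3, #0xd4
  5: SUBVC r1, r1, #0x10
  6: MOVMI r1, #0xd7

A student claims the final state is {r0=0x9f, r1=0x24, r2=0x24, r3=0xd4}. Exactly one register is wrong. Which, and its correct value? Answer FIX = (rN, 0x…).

[0] flags=1000 → (cmp)
[1] flags=1000 VC?T → r1=0x5c
[2] flags=1000 GE?F → skip
[3] flags=0011 → (cmp)
[4] flags=0011 VS?T → r3=0xd4
[5] flags=0011 VC?F → skip
[6] flags=0011 MI?F → skip

FIX = (r1, 0x5c)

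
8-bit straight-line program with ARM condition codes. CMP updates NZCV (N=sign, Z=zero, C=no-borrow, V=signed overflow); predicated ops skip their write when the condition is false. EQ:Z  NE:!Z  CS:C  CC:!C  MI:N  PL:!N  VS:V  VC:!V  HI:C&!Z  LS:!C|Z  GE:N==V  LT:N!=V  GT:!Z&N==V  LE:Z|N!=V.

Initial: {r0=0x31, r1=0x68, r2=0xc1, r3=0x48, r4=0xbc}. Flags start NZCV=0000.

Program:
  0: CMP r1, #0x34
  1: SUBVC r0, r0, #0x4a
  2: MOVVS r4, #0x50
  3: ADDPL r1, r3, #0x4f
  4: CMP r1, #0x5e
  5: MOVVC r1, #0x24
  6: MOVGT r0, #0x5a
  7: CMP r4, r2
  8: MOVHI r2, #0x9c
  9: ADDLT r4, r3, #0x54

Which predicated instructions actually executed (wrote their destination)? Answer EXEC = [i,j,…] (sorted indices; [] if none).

EXEC = [1,3,9]

[0] flags=0010 → (cmp)
[1] flags=0010 VC?T → r0=0xe7
[2] flags=0010 VS?F → skip
[3] flags=0010 PL?T → r1=0x97
[4] flags=0011 → (cmp)
[5] flags=0011 VC?F → skip
[6] flags=0011 GT?F → skip
[7] flags=1000 → (cmp)
[8] flags=1000 HI?F → skip
[9] flags=1000 LT?T → r4=0x9c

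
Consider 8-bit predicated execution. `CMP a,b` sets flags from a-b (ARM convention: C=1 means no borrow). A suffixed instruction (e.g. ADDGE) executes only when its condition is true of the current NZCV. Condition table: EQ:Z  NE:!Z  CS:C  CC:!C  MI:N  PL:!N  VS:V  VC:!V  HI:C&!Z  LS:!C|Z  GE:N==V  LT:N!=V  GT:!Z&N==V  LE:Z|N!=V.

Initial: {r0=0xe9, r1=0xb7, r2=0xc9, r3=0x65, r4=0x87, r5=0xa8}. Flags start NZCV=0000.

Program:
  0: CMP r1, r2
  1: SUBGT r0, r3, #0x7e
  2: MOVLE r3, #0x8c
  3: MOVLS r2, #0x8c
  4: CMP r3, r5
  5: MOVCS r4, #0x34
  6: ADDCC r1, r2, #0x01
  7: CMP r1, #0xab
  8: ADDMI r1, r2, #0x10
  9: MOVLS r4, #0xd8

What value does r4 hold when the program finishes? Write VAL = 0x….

[0] flags=1000 → (cmp)
[1] flags=1000 GT?F → skip
[2] flags=1000 LE?T → r3=0x8c
[3] flags=1000 LS?T → r2=0x8c
[4] flags=1000 → (cmp)
[5] flags=1000 CS?F → skip
[6] flags=1000 CC?T → r1=0x8d
[7] flags=1000 → (cmp)
[8] flags=1000 MI?T → r1=0x9c
[9] flags=1000 LS?T → r4=0xd8

VAL = 0xd8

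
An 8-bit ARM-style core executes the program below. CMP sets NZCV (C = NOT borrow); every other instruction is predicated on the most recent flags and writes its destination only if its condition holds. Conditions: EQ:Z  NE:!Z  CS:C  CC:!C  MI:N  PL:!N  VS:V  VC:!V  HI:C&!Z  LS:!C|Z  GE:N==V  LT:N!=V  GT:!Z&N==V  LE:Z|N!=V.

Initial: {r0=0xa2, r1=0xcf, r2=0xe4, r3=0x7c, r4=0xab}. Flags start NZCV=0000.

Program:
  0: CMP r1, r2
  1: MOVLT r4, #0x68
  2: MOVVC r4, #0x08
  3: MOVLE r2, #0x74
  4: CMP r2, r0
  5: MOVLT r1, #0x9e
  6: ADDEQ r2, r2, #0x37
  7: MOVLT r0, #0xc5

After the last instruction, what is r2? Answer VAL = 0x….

[0] flags=1000 → (cmp)
[1] flags=1000 LT?T → r4=0x68
[2] flags=1000 VC?T → r4=0x08
[3] flags=1000 LE?T → r2=0x74
[4] flags=1001 → (cmp)
[5] flags=1001 LT?F → skip
[6] flags=1001 EQ?F → skip
[7] flags=1001 LT?F → skip

VAL = 0x74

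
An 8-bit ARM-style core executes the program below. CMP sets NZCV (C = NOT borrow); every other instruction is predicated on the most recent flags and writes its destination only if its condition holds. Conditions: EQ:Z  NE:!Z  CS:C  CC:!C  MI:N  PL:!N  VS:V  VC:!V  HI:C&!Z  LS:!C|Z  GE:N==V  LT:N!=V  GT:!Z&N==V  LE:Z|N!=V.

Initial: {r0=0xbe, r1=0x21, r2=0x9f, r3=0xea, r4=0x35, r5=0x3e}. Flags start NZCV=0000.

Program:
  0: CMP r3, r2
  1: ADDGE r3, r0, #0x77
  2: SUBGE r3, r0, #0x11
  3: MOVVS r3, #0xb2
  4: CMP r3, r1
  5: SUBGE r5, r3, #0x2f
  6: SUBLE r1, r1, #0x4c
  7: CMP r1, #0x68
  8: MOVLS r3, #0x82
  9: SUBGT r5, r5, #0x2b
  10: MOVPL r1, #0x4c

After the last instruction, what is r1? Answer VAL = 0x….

[0] flags=0010 → (cmp)
[1] flags=0010 GE?T → r3=0x35
[2] flags=0010 GE?T → r3=0xad
[3] flags=0010 VS?F → skip
[4] flags=1010 → (cmp)
[5] flags=1010 GE?F → skip
[6] flags=1010 LE?T → r1=0xd5
[7] flags=0011 → (cmp)
[8] flags=0011 LS?F → skip
[9] flags=0011 GT?F → skip
[10] flags=0011 PL?T → r1=0x4c

VAL = 0x4c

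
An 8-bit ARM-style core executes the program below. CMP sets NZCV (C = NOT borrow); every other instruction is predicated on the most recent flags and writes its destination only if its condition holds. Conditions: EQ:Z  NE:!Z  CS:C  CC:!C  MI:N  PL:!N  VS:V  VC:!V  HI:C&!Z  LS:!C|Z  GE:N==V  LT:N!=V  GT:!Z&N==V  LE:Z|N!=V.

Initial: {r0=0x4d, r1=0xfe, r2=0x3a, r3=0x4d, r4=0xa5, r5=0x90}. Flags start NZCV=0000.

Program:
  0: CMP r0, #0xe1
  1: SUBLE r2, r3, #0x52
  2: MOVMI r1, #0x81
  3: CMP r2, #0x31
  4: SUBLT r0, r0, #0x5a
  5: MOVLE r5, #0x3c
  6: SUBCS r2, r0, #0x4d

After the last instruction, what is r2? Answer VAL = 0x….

0: ✓ CMP  NZCV=0000
1: · SUBLE
2: · MOVMI
3: ✓ CMP  NZCV=0010
4: · SUBLT
5: · MOVLE
6: ✓ SUBCS  r2←0x00

VAL = 0x00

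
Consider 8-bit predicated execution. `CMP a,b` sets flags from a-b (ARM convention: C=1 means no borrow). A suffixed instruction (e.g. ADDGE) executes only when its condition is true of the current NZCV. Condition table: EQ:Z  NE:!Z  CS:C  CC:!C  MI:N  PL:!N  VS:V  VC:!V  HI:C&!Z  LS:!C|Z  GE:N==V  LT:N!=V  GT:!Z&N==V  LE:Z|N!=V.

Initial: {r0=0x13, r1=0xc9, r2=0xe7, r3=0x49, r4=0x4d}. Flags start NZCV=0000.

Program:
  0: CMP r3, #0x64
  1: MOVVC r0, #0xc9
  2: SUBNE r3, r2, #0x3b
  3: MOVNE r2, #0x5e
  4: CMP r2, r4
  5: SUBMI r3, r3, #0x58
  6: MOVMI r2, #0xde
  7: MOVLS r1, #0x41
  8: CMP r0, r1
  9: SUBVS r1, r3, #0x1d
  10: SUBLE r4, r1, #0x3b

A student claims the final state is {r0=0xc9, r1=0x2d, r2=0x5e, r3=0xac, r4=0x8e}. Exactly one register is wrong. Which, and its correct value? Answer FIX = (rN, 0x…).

FIX = (r1, 0xc9)

0: ✓ CMP  NZCV=1000
1: ✓ MOVVC  r0←0xc9
2: ✓ SUBNE  r3←0xac
3: ✓ MOVNE  r2←0x5e
4: ✓ CMP  NZCV=0010
5: · SUBMI
6: · MOVMI
7: · MOVLS
8: ✓ CMP  NZCV=0110
9: · SUBVS
10: ✓ SUBLE  r4←0x8e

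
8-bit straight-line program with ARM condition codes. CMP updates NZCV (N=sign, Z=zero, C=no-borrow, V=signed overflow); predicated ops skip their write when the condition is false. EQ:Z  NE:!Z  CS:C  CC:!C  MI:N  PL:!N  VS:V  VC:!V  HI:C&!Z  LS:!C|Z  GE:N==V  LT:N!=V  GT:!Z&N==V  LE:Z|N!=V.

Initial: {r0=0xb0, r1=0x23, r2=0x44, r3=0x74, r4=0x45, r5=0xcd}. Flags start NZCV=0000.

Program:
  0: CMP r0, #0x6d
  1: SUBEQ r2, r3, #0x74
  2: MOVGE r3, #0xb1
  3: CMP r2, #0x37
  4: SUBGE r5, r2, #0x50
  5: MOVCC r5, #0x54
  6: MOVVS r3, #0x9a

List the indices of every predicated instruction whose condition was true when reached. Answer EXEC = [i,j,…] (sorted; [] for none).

0: ✓ CMP  NZCV=0011
1: · SUBEQ
2: · MOVGE
3: ✓ CMP  NZCV=0010
4: ✓ SUBGE  r5←0xf4
5: · MOVCC
6: · MOVVS

EXEC = [4]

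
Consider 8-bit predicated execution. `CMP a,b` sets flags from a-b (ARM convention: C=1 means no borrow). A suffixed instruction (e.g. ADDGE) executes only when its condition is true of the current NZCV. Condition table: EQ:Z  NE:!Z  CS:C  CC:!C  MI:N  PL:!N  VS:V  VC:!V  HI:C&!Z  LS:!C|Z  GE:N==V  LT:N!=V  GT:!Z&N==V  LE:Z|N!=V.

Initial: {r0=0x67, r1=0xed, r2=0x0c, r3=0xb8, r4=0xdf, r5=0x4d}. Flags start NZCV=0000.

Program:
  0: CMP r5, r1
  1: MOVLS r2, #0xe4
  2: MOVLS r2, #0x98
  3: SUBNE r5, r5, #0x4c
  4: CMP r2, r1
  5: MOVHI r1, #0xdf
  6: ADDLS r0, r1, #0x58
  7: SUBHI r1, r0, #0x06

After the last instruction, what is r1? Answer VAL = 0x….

0: ✓ CMP  NZCV=0000
1: ✓ MOVLS  r2←0xe4
2: ✓ MOVLS  r2←0x98
3: ✓ SUBNE  r5←0x01
4: ✓ CMP  NZCV=1000
5: · MOVHI
6: ✓ ADDLS  r0←0x45
7: · SUBHI

VAL = 0xed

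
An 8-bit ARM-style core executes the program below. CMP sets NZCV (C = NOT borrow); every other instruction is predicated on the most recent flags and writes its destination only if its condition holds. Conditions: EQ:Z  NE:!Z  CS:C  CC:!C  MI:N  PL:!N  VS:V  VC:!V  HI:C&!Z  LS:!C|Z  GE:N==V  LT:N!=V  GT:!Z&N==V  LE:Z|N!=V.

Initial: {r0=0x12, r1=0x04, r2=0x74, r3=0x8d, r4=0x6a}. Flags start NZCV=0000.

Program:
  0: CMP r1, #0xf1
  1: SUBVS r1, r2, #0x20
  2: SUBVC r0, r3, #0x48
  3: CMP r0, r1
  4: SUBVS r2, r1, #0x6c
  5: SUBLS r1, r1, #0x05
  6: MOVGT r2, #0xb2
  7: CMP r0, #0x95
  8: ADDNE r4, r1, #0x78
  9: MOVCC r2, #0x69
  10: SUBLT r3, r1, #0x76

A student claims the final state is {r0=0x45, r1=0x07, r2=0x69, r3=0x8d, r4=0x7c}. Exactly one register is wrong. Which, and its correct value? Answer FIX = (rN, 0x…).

FIX = (r1, 0x04)

[0] flags=0000 → (cmp)
[1] flags=0000 VS?F → skip
[2] flags=0000 VC?T → r0=0x45
[3] flags=0010 → (cmp)
[4] flags=0010 VS?F → skip
[5] flags=0010 LS?F → skip
[6] flags=0010 GT?T → r2=0xb2
[7] flags=1001 → (cmp)
[8] flags=1001 NE?T → r4=0x7c
[9] flags=1001 CC?T → r2=0x69
[10] flags=1001 LT?F → skip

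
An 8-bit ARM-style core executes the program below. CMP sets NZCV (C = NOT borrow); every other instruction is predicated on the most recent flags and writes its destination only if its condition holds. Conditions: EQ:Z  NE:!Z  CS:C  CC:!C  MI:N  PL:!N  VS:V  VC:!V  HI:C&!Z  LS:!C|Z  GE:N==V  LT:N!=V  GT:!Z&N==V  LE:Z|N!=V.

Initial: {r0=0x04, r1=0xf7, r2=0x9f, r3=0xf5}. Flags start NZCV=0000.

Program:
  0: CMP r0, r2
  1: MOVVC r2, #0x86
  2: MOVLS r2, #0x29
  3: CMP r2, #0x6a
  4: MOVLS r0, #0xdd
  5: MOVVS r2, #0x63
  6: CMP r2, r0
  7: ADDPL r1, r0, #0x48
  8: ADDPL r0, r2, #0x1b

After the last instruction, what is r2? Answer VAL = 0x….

VAL = 0x29

[0] flags=0000 → (cmp)
[1] flags=0000 VC?T → r2=0x86
[2] flags=0000 LS?T → r2=0x29
[3] flags=1000 → (cmp)
[4] flags=1000 LS?T → r0=0xdd
[5] flags=1000 VS?F → skip
[6] flags=0000 → (cmp)
[7] flags=0000 PL?T → r1=0x25
[8] flags=0000 PL?T → r0=0x44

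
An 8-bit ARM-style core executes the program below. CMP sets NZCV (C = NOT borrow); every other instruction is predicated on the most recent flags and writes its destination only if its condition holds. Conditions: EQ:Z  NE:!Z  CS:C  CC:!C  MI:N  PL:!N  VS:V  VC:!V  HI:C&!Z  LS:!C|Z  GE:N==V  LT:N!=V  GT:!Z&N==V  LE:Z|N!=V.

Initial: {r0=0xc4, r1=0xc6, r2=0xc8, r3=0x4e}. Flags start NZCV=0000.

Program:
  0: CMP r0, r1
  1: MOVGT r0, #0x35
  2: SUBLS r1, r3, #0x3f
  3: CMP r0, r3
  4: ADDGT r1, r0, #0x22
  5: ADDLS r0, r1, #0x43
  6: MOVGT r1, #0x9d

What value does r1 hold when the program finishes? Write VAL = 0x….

[0] flags=1000 → (cmp)
[1] flags=1000 GT?F → skip
[2] flags=1000 LS?T → r1=0x0f
[3] flags=0011 → (cmp)
[4] flags=0011 GT?F → skip
[5] flags=0011 LS?F → skip
[6] flags=0011 GT?F → skip

VAL = 0x0f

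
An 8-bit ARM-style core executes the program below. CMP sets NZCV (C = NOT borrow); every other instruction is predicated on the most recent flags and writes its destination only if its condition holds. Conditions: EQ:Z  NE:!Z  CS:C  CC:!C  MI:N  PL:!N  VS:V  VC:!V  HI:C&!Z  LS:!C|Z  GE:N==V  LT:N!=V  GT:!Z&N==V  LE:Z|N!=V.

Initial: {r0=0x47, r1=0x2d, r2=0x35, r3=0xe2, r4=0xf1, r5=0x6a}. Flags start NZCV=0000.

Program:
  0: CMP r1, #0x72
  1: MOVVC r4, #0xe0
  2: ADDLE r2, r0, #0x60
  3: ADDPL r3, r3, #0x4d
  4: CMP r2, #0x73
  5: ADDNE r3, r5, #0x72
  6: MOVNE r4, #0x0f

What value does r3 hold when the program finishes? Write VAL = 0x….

VAL = 0xdc

[0] flags=1000 → (cmp)
[1] flags=1000 VC?T → r4=0xe0
[2] flags=1000 LE?T → r2=0xa7
[3] flags=1000 PL?F → skip
[4] flags=0011 → (cmp)
[5] flags=0011 NE?T → r3=0xdc
[6] flags=0011 NE?T → r4=0x0f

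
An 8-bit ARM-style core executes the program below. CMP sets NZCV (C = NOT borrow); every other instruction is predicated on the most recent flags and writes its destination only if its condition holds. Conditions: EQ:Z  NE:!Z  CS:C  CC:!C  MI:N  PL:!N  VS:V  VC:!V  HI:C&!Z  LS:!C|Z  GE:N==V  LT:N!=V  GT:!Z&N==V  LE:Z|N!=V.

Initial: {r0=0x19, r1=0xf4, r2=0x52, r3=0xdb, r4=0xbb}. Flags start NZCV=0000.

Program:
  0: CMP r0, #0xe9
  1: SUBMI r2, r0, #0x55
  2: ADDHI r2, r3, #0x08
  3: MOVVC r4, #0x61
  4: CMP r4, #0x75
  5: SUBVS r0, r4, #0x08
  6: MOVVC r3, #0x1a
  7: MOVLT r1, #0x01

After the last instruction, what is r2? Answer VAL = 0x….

VAL = 0x52

[0] flags=0000 → (cmp)
[1] flags=0000 MI?F → skip
[2] flags=0000 HI?F → skip
[3] flags=0000 VC?T → r4=0x61
[4] flags=1000 → (cmp)
[5] flags=1000 VS?F → skip
[6] flags=1000 VC?T → r3=0x1a
[7] flags=1000 LT?T → r1=0x01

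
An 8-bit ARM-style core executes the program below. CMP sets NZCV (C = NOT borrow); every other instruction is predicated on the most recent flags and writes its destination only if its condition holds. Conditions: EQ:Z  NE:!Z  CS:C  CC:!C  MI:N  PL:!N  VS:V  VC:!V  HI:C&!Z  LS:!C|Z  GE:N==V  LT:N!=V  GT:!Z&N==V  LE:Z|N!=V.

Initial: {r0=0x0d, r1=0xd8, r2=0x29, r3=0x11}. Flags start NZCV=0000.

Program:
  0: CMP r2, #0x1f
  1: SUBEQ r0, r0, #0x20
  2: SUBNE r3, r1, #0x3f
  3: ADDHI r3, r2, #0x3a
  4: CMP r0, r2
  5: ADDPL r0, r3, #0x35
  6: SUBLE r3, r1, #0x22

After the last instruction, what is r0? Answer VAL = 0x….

[0] flags=0010 → (cmp)
[1] flags=0010 EQ?F → skip
[2] flags=0010 NE?T → r3=0x99
[3] flags=0010 HI?T → r3=0x63
[4] flags=1000 → (cmp)
[5] flags=1000 PL?F → skip
[6] flags=1000 LE?T → r3=0xb6

VAL = 0x0d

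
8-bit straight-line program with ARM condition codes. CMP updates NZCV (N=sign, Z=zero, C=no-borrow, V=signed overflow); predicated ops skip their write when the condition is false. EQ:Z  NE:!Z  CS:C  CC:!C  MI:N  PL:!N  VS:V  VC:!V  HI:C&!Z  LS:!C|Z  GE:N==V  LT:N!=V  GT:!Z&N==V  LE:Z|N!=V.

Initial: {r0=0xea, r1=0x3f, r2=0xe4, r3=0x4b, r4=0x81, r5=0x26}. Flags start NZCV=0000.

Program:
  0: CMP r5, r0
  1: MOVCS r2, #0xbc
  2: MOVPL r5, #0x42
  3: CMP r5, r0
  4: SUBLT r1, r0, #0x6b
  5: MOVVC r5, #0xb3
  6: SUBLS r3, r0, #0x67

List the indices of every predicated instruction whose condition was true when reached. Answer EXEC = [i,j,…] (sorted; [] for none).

0: ✓ CMP  NZCV=0000
1: · MOVCS
2: ✓ MOVPL  r5←0x42
3: ✓ CMP  NZCV=0000
4: · SUBLT
5: ✓ MOVVC  r5←0xb3
6: ✓ SUBLS  r3←0x83

EXEC = [2,5,6]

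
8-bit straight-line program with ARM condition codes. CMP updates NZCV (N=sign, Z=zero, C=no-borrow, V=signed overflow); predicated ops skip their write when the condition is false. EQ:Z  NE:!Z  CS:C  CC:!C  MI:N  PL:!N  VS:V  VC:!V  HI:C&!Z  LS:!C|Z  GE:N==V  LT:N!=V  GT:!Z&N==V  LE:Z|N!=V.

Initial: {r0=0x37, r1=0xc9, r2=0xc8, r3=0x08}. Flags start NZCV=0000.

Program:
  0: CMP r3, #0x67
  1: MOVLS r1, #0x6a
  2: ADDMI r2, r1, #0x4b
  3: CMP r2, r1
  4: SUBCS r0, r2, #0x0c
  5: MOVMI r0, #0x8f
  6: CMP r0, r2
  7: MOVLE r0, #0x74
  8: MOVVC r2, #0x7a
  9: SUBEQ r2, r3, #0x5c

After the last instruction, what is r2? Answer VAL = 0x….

[0] flags=1000 → (cmp)
[1] flags=1000 LS?T → r1=0x6a
[2] flags=1000 MI?T → r2=0xb5
[3] flags=0011 → (cmp)
[4] flags=0011 CS?T → r0=0xa9
[5] flags=0011 MI?F → skip
[6] flags=1000 → (cmp)
[7] flags=1000 LE?T → r0=0x74
[8] flags=1000 VC?T → r2=0x7a
[9] flags=1000 EQ?F → skip

VAL = 0x7a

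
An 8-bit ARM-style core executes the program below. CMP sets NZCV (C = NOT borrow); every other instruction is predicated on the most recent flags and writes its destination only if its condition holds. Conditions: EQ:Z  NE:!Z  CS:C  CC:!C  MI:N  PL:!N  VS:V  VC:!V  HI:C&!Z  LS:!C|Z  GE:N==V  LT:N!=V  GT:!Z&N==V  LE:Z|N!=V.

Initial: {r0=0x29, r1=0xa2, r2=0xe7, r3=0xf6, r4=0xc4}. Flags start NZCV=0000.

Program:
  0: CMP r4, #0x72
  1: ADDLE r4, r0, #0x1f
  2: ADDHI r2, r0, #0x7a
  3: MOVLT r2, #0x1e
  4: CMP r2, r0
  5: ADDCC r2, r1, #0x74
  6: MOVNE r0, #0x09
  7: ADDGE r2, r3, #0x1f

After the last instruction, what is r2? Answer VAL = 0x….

VAL = 0x16

0: ✓ CMP  NZCV=0011
1: ✓ ADDLE  r4←0x48
2: ✓ ADDHI  r2←0xa3
3: ✓ MOVLT  r2←0x1e
4: ✓ CMP  NZCV=1000
5: ✓ ADDCC  r2←0x16
6: ✓ MOVNE  r0←0x09
7: · ADDGE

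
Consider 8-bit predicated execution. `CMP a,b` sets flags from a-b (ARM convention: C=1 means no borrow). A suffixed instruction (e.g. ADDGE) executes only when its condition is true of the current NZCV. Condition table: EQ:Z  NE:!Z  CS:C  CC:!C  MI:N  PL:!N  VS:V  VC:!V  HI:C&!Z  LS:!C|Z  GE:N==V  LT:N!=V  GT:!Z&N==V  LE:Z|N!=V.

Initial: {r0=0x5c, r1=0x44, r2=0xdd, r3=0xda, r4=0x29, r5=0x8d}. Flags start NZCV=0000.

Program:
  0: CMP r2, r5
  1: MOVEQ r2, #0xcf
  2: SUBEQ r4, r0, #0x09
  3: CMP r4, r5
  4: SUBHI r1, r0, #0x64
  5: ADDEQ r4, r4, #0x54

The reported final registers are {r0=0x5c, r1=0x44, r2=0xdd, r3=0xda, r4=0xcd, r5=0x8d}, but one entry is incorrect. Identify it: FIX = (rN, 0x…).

0: ✓ CMP  NZCV=0010
1: · MOVEQ
2: · SUBEQ
3: ✓ CMP  NZCV=1001
4: · SUBHI
5: · ADDEQ

FIX = (r4, 0x29)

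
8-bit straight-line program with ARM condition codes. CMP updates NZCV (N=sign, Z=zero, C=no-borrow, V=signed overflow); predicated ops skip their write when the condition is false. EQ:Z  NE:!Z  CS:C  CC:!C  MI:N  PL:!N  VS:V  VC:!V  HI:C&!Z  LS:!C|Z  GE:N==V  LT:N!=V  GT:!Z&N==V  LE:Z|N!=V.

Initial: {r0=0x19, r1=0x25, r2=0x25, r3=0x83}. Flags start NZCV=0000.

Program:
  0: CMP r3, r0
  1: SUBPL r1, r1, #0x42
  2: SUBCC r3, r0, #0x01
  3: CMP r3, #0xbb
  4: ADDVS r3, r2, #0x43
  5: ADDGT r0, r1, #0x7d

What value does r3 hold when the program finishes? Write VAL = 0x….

0: ✓ CMP  NZCV=0011
1: ✓ SUBPL  r1←0xe3
2: · SUBCC
3: ✓ CMP  NZCV=1000
4: · ADDVS
5: · ADDGT

VAL = 0x83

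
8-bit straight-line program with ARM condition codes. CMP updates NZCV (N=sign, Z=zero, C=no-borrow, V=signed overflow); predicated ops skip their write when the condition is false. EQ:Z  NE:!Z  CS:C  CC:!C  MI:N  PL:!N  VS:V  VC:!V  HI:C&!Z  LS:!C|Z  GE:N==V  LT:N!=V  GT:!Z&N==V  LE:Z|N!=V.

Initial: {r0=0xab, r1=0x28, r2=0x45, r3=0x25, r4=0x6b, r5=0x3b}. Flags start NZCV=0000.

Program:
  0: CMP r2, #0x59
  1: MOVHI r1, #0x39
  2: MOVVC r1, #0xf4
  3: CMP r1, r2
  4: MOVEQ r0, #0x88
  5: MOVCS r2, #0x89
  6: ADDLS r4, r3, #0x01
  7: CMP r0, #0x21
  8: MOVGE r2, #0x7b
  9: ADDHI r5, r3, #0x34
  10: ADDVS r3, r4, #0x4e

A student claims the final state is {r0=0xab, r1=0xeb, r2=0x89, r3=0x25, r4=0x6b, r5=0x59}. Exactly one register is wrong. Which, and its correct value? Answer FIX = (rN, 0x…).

FIX = (r1, 0xf4)

0: ✓ CMP  NZCV=1000
1: · MOVHI
2: ✓ MOVVC  r1←0xf4
3: ✓ CMP  NZCV=1010
4: · MOVEQ
5: ✓ MOVCS  r2←0x89
6: · ADDLS
7: ✓ CMP  NZCV=1010
8: · MOVGE
9: ✓ ADDHI  r5←0x59
10: · ADDVS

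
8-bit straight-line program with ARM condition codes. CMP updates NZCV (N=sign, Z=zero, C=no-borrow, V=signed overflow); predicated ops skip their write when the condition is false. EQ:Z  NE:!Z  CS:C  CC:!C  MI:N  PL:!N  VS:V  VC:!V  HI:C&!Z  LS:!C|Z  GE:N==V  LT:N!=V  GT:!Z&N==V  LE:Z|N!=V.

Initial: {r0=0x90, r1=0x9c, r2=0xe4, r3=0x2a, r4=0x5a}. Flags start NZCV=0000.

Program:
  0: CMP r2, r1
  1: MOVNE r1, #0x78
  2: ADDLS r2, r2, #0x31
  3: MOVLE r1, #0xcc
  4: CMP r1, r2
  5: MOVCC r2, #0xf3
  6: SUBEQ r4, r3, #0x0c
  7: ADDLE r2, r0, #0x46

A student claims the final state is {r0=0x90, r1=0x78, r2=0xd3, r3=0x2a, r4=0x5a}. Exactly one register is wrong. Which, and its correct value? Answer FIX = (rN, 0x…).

FIX = (r2, 0xf3)

[0] flags=0010 → (cmp)
[1] flags=0010 NE?T → r1=0x78
[2] flags=0010 LS?F → skip
[3] flags=0010 LE?F → skip
[4] flags=1001 → (cmp)
[5] flags=1001 CC?T → r2=0xf3
[6] flags=1001 EQ?F → skip
[7] flags=1001 LE?F → skip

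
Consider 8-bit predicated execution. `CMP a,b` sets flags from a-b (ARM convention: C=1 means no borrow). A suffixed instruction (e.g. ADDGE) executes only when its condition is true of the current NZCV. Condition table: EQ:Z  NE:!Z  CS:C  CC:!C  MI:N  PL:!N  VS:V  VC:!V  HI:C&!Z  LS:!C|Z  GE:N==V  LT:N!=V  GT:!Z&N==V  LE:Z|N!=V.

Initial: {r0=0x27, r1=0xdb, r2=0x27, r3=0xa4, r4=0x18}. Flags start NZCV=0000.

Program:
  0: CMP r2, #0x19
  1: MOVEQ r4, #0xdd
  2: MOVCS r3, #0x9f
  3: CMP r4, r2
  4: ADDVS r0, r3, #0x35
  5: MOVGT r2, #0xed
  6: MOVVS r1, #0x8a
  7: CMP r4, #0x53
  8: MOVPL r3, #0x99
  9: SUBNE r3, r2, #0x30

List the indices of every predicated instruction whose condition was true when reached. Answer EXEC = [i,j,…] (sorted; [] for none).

0: ✓ CMP  NZCV=0010
1: · MOVEQ
2: ✓ MOVCS  r3←0x9f
3: ✓ CMP  NZCV=1000
4: · ADDVS
5: · MOVGT
6: · MOVVS
7: ✓ CMP  NZCV=1000
8: · MOVPL
9: ✓ SUBNE  r3←0xf7

EXEC = [2,9]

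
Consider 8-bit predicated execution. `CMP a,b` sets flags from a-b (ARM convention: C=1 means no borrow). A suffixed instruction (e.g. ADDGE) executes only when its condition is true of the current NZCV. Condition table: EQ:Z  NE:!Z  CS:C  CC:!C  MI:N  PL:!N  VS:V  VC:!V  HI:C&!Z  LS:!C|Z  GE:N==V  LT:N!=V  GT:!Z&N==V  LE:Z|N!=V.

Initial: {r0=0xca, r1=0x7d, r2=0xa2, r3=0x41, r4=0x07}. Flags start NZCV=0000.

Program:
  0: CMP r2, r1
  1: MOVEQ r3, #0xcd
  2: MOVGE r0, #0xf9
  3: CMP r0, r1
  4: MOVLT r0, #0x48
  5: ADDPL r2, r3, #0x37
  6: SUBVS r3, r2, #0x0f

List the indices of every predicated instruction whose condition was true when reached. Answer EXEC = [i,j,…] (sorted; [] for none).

EXEC = [4,5,6]

0: ✓ CMP  NZCV=0011
1: · MOVEQ
2: · MOVGE
3: ✓ CMP  NZCV=0011
4: ✓ MOVLT  r0←0x48
5: ✓ ADDPL  r2←0x78
6: ✓ SUBVS  r3←0x69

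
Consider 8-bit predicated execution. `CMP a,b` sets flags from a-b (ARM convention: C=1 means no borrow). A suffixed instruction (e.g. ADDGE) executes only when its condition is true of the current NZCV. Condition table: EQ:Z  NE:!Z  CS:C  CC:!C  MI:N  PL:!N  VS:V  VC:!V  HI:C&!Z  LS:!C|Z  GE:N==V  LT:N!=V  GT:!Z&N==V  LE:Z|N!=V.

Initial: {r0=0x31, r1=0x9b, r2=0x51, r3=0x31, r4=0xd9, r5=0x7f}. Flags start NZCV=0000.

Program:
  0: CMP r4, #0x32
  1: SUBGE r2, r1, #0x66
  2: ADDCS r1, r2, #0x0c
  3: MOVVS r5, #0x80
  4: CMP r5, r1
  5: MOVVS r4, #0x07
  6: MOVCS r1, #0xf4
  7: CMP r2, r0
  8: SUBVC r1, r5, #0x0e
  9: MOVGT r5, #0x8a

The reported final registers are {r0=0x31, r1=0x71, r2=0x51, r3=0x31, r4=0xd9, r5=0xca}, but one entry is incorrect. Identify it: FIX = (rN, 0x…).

[0] flags=1010 → (cmp)
[1] flags=1010 GE?F → skip
[2] flags=1010 CS?T → r1=0x5d
[3] flags=1010 VS?F → skip
[4] flags=0010 → (cmp)
[5] flags=0010 VS?F → skip
[6] flags=0010 CS?T → r1=0xf4
[7] flags=0010 → (cmp)
[8] flags=0010 VC?T → r1=0x71
[9] flags=0010 GT?T → r5=0x8a

FIX = (r5, 0x8a)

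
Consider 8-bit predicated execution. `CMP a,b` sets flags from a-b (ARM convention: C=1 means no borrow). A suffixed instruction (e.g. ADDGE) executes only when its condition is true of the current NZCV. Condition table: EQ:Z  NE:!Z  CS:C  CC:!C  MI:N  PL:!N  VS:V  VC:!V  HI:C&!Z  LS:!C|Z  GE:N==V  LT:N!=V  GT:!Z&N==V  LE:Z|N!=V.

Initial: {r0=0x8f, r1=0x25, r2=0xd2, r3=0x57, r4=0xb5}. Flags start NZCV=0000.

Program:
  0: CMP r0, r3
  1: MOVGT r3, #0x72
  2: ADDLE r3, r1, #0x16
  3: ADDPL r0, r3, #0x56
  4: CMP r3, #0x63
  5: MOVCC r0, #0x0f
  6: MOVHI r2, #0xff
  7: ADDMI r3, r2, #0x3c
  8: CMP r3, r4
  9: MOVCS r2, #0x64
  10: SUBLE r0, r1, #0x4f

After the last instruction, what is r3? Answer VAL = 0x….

0: ✓ CMP  NZCV=0011
1: · MOVGT
2: ✓ ADDLE  r3←0x3b
3: ✓ ADDPL  r0←0x91
4: ✓ CMP  NZCV=1000
5: ✓ MOVCC  r0←0x0f
6: · MOVHI
7: ✓ ADDMI  r3←0x0e
8: ✓ CMP  NZCV=0000
9: · MOVCS
10: · SUBLE

VAL = 0x0e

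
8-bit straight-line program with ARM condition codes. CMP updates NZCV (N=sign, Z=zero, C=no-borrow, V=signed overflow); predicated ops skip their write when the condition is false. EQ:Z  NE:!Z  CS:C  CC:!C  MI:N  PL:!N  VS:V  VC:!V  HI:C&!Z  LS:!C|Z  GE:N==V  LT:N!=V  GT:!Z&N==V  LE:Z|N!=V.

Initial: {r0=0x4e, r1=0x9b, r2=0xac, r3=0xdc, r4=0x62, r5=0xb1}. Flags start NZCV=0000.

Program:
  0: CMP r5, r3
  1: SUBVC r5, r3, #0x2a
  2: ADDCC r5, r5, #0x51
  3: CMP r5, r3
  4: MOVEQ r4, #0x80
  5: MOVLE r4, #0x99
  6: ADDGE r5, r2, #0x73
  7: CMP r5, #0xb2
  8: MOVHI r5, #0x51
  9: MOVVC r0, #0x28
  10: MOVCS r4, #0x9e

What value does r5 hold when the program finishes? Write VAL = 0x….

[0] flags=1000 → (cmp)
[1] flags=1000 VC?T → r5=0xb2
[2] flags=1000 CC?T → r5=0x03
[3] flags=0000 → (cmp)
[4] flags=0000 EQ?F → skip
[5] flags=0000 LE?F → skip
[6] flags=0000 GE?T → r5=0x1f
[7] flags=0000 → (cmp)
[8] flags=0000 HI?F → skip
[9] flags=0000 VC?T → r0=0x28
[10] flags=0000 CS?F → skip

VAL = 0x1f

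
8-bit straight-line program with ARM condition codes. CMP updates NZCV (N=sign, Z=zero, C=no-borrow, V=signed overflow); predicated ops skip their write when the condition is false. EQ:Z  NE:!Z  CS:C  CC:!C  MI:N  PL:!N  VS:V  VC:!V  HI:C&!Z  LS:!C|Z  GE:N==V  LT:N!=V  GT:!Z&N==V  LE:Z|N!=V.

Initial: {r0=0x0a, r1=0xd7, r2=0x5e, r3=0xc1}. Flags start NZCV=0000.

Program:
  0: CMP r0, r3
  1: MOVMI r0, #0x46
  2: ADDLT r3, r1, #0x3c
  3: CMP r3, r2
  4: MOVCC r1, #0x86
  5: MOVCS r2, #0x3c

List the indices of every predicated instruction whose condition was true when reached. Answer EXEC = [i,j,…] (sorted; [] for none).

0: ✓ CMP  NZCV=0000
1: · MOVMI
2: · ADDLT
3: ✓ CMP  NZCV=0011
4: · MOVCC
5: ✓ MOVCS  r2←0x3c

EXEC = [5]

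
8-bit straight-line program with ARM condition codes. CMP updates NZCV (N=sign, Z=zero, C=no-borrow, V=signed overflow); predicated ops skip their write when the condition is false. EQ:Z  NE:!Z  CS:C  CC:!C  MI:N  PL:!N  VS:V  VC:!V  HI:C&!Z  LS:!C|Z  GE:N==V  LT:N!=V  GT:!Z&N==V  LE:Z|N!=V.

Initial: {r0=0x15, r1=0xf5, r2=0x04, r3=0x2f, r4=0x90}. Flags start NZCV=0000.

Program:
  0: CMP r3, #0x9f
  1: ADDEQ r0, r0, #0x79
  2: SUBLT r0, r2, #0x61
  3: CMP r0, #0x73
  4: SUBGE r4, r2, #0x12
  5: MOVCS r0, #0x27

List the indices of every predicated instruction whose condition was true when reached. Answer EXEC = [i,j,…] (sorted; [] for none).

EXEC = []

[0] flags=1001 → (cmp)
[1] flags=1001 EQ?F → skip
[2] flags=1001 LT?F → skip
[3] flags=1000 → (cmp)
[4] flags=1000 GE?F → skip
[5] flags=1000 CS?F → skip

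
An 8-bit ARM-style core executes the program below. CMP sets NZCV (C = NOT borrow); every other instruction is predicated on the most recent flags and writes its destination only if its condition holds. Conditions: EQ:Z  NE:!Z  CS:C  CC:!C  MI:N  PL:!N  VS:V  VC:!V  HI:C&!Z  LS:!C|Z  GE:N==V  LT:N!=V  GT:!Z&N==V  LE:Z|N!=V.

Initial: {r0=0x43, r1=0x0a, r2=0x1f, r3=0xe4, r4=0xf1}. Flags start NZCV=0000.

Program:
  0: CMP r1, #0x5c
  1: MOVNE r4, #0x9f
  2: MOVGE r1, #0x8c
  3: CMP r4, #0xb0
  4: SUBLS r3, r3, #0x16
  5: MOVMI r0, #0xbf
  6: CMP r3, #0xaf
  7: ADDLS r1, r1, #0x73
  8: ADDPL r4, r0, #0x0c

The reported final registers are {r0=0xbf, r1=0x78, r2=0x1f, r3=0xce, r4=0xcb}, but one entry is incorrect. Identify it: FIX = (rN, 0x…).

FIX = (r1, 0x0a)

[0] flags=1000 → (cmp)
[1] flags=1000 NE?T → r4=0x9f
[2] flags=1000 GE?F → skip
[3] flags=1000 → (cmp)
[4] flags=1000 LS?T → r3=0xce
[5] flags=1000 MI?T → r0=0xbf
[6] flags=0010 → (cmp)
[7] flags=0010 LS?F → skip
[8] flags=0010 PL?T → r4=0xcb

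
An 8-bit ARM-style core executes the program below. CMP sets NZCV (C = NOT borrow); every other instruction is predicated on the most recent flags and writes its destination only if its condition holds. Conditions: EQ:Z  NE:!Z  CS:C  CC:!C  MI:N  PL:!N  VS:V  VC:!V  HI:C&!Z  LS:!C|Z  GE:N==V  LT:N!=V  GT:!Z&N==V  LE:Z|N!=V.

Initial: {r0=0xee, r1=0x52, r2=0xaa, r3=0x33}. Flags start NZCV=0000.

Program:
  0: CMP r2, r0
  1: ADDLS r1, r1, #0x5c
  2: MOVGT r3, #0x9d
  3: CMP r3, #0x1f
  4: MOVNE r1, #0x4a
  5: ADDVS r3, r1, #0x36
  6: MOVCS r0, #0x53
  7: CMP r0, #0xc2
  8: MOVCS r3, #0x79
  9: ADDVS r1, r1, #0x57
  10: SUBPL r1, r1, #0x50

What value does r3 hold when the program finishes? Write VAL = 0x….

VAL = 0x33

0: ✓ CMP  NZCV=1000
1: ✓ ADDLS  r1←0xae
2: · MOVGT
3: ✓ CMP  NZCV=0010
4: ✓ MOVNE  r1←0x4a
5: · ADDVS
6: ✓ MOVCS  r0←0x53
7: ✓ CMP  NZCV=1001
8: · MOVCS
9: ✓ ADDVS  r1←0xa1
10: · SUBPL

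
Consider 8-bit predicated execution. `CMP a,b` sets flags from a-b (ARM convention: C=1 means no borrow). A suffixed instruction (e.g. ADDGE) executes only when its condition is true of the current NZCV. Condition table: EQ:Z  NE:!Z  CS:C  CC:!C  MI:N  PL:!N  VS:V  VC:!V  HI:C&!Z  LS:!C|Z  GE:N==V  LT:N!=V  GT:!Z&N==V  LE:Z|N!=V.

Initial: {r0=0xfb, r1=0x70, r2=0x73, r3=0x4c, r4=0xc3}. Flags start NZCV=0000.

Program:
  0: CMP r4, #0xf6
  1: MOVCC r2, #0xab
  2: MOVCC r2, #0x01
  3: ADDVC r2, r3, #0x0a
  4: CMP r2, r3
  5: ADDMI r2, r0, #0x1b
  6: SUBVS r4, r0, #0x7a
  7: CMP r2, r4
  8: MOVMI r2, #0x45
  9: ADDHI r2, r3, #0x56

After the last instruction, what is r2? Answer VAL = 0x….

[0] flags=1000 → (cmp)
[1] flags=1000 CC?T → r2=0xab
[2] flags=1000 CC?T → r2=0x01
[3] flags=1000 VC?T → r2=0x56
[4] flags=0010 → (cmp)
[5] flags=0010 MI?F → skip
[6] flags=0010 VS?F → skip
[7] flags=1001 → (cmp)
[8] flags=1001 MI?T → r2=0x45
[9] flags=1001 HI?F → skip

VAL = 0x45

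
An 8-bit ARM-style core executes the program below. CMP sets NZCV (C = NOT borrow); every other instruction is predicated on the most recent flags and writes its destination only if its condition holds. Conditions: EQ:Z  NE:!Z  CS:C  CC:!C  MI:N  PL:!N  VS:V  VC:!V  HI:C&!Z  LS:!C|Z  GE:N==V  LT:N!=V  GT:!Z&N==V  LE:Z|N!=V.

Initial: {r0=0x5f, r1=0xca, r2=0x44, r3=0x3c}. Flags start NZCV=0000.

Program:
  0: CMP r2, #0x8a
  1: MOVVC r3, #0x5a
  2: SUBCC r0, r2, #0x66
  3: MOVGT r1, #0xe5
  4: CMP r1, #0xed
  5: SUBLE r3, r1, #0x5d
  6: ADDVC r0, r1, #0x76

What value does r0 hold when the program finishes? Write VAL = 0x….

[0] flags=1001 → (cmp)
[1] flags=1001 VC?F → skip
[2] flags=1001 CC?T → r0=0xde
[3] flags=1001 GT?T → r1=0xe5
[4] flags=1000 → (cmp)
[5] flags=1000 LE?T → r3=0x88
[6] flags=1000 VC?T → r0=0x5b

VAL = 0x5b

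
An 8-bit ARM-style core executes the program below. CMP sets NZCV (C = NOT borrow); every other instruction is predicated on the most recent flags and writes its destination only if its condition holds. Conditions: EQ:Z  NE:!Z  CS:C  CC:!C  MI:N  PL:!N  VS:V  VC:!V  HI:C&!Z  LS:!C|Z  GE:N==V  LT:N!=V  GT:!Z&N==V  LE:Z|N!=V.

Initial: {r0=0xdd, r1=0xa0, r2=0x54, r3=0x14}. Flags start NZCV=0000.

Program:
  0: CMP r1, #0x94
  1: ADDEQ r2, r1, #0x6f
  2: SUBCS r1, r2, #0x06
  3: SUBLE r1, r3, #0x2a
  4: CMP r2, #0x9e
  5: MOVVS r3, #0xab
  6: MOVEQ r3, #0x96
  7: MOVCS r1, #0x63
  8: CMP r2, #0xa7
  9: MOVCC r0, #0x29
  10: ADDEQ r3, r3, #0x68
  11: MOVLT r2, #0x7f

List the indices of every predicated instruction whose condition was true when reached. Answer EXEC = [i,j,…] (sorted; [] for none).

EXEC = [2,5,9]

0: ✓ CMP  NZCV=0010
1: · ADDEQ
2: ✓ SUBCS  r1←0x4e
3: · SUBLE
4: ✓ CMP  NZCV=1001
5: ✓ MOVVS  r3←0xab
6: · MOVEQ
7: · MOVCS
8: ✓ CMP  NZCV=1001
9: ✓ MOVCC  r0←0x29
10: · ADDEQ
11: · MOVLT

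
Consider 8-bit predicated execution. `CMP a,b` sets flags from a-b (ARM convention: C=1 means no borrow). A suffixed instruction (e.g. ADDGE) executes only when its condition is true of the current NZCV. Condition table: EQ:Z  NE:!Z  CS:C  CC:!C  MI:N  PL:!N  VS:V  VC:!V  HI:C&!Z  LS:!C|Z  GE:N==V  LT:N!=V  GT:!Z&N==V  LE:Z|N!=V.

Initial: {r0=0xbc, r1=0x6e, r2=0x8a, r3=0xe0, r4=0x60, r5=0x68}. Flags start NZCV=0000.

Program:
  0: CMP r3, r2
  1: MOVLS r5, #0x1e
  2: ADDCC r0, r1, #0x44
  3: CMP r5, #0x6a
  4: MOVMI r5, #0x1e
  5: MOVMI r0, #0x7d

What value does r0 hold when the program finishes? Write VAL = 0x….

[0] flags=0010 → (cmp)
[1] flags=0010 LS?F → skip
[2] flags=0010 CC?F → skip
[3] flags=1000 → (cmp)
[4] flags=1000 MI?T → r5=0x1e
[5] flags=1000 MI?T → r0=0x7d

VAL = 0x7d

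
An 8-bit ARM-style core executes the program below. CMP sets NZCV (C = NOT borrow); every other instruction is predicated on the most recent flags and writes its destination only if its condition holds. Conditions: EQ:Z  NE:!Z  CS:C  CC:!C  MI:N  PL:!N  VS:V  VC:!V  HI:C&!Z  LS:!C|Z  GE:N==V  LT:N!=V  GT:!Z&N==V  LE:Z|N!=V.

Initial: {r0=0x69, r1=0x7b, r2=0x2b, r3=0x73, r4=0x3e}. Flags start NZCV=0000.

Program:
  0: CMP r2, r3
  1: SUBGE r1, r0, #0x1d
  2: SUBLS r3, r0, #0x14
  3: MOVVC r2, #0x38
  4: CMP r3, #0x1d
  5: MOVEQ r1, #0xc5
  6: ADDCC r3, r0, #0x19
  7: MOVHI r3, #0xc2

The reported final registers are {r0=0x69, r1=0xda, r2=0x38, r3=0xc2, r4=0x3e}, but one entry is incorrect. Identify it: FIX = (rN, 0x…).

[0] flags=1000 → (cmp)
[1] flags=1000 GE?F → skip
[2] flags=1000 LS?T → r3=0x55
[3] flags=1000 VC?T → r2=0x38
[4] flags=0010 → (cmp)
[5] flags=0010 EQ?F → skip
[6] flags=0010 CC?F → skip
[7] flags=0010 HI?T → r3=0xc2

FIX = (r1, 0x7b)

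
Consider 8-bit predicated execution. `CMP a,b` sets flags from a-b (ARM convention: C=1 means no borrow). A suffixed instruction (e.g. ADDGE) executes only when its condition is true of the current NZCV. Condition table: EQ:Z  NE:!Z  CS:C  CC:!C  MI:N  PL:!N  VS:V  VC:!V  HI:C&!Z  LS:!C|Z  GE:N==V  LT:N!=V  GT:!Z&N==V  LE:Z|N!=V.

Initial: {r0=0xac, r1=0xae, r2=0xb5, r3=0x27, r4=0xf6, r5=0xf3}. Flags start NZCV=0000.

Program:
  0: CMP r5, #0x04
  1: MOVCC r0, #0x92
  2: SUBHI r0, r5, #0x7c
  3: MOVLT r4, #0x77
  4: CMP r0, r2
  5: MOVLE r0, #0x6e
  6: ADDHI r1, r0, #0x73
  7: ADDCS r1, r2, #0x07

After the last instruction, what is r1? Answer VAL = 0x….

[0] flags=1010 → (cmp)
[1] flags=1010 CC?F → skip
[2] flags=1010 HI?T → r0=0x77
[3] flags=1010 LT?T → r4=0x77
[4] flags=1001 → (cmp)
[5] flags=1001 LE?F → skip
[6] flags=1001 HI?F → skip
[7] flags=1001 CS?F → skip

VAL = 0xae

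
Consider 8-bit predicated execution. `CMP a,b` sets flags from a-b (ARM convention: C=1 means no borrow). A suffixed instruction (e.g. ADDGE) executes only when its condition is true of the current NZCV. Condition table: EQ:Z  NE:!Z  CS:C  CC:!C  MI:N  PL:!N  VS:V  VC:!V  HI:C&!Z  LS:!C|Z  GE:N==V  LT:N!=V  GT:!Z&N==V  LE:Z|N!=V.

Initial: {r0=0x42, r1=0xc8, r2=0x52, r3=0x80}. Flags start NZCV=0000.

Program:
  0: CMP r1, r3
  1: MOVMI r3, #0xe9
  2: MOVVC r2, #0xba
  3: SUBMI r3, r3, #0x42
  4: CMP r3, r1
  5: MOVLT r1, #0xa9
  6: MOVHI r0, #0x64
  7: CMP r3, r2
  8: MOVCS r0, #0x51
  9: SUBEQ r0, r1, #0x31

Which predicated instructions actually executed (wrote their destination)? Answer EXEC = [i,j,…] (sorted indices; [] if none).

[0] flags=0010 → (cmp)
[1] flags=0010 MI?F → skip
[2] flags=0010 VC?T → r2=0xba
[3] flags=0010 MI?F → skip
[4] flags=1000 → (cmp)
[5] flags=1000 LT?T → r1=0xa9
[6] flags=1000 HI?F → skip
[7] flags=1000 → (cmp)
[8] flags=1000 CS?F → skip
[9] flags=1000 EQ?F → skip

EXEC = [2,5]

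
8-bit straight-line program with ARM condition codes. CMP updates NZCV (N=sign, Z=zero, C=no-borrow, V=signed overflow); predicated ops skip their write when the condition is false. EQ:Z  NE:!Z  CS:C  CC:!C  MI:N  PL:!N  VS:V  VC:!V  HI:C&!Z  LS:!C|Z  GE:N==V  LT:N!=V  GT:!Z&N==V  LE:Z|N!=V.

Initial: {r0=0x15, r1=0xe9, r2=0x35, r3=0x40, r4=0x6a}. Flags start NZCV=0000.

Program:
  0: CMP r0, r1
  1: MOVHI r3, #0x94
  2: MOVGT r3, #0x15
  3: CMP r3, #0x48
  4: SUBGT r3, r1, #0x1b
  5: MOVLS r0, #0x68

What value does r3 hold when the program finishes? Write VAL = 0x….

[0] flags=0000 → (cmp)
[1] flags=0000 HI?F → skip
[2] flags=0000 GT?T → r3=0x15
[3] flags=1000 → (cmp)
[4] flags=1000 GT?F → skip
[5] flags=1000 LS?T → r0=0x68

VAL = 0x15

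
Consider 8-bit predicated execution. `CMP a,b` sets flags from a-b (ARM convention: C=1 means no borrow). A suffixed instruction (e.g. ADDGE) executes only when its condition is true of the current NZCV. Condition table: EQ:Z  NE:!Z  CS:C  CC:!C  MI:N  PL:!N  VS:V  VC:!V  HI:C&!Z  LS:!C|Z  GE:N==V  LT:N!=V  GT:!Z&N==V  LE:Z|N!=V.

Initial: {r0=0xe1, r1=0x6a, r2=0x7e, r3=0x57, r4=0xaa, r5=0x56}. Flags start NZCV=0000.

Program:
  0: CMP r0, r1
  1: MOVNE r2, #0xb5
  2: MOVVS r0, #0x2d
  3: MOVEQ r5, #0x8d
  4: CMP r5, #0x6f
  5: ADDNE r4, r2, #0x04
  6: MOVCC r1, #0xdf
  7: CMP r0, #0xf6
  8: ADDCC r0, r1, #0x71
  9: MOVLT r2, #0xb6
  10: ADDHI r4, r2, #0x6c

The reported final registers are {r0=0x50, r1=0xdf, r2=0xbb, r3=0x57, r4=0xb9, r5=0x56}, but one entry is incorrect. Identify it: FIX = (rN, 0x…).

FIX = (r2, 0xb5)

0: ✓ CMP  NZCV=0011
1: ✓ MOVNE  r2←0xb5
2: ✓ MOVVS  r0←0x2d
3: · MOVEQ
4: ✓ CMP  NZCV=1000
5: ✓ ADDNE  r4←0xb9
6: ✓ MOVCC  r1←0xdf
7: ✓ CMP  NZCV=0000
8: ✓ ADDCC  r0←0x50
9: · MOVLT
10: · ADDHI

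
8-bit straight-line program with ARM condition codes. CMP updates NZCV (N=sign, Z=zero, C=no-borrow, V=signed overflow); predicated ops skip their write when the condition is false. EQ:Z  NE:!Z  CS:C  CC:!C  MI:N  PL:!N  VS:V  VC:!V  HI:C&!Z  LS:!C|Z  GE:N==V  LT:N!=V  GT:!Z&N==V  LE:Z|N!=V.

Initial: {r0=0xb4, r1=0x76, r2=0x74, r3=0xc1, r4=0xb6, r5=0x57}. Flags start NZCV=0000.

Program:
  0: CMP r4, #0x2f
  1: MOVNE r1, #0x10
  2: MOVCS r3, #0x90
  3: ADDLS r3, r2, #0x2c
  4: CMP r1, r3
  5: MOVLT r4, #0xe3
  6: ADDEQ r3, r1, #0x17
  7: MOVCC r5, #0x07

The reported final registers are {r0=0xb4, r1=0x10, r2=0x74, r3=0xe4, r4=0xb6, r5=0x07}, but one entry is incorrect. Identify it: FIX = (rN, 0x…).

FIX = (r3, 0x90)

[0] flags=1010 → (cmp)
[1] flags=1010 NE?T → r1=0x10
[2] flags=1010 CS?T → r3=0x90
[3] flags=1010 LS?F → skip
[4] flags=1001 → (cmp)
[5] flags=1001 LT?F → skip
[6] flags=1001 EQ?F → skip
[7] flags=1001 CC?T → r5=0x07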